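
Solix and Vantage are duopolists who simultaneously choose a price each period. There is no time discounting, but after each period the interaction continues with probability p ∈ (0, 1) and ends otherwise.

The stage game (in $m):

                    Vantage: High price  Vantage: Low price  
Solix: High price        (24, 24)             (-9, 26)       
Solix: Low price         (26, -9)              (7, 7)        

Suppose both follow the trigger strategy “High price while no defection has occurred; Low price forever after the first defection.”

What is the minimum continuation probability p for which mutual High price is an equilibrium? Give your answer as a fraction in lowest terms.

2/19

Expected cooperation value is 24 + p·24 + p²·24 + … = 24/(1−p); deviation gives 26 + p·7/(1−p).
24 ≥ 26(1−p) + 7p ⇒ 19p ≥ 2 ⇒ p ≥ 2/19.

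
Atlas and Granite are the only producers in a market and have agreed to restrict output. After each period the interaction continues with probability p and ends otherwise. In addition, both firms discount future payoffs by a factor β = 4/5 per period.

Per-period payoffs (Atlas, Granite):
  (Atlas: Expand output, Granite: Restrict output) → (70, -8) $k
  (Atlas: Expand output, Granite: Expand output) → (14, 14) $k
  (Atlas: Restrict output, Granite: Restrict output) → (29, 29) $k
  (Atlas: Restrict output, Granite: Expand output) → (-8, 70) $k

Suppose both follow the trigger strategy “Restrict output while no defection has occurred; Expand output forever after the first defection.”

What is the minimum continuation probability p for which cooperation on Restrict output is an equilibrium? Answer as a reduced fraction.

205/224

Expected continuation weight on next period's payoff is β·p = 4/5·p, which plays the role of the discount factor.
Cooperation requires 4/5·p ≥ (70−29)/(70−14) = 41/56, hence p ≥ 205/224.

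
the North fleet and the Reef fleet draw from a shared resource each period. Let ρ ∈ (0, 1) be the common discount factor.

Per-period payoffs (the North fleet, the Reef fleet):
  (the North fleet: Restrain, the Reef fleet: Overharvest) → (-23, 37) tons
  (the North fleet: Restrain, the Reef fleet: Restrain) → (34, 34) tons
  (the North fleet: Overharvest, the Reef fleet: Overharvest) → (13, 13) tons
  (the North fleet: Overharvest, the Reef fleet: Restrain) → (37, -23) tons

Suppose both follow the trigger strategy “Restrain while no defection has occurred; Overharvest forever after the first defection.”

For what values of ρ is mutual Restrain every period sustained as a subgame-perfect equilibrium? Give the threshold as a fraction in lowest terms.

1/8

34/(1−ρ) ≥ 37 + 13ρ/(1−ρ)
34 ≥ 37 − 24ρ
ρ ≥ 3/24 = 1/8.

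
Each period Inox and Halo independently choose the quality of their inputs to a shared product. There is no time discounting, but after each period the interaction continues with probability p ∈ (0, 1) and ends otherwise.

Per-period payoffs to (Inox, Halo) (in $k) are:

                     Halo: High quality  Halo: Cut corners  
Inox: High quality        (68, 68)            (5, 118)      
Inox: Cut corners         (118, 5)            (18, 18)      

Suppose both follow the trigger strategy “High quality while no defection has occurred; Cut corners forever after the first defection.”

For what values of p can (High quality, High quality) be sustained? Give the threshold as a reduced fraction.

Expected cooperation value is 68 + p·68 + p²·68 + … = 68/(1−p); deviation gives 118 + p·18/(1−p).
68 ≥ 118(1−p) + 18p ⇒ 100p ≥ 50 ⇒ p ≥ 50/100 = 1/2.

1/2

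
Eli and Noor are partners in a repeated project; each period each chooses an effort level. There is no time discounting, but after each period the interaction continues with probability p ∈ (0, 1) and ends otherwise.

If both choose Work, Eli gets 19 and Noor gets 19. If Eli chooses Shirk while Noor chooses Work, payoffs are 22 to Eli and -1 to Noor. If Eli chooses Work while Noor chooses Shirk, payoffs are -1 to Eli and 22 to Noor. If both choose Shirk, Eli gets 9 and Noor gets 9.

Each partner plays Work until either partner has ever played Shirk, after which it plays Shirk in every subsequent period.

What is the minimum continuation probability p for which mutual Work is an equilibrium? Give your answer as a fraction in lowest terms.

3/13

With no time discounting, the continuation probability p plays the role of the discount factor.
Grim-trigger IC: 19/(1−p) ≥ 22 + 9p/(1−p) ⇒ p ≥ (22−19)/(22−9) = 3/13.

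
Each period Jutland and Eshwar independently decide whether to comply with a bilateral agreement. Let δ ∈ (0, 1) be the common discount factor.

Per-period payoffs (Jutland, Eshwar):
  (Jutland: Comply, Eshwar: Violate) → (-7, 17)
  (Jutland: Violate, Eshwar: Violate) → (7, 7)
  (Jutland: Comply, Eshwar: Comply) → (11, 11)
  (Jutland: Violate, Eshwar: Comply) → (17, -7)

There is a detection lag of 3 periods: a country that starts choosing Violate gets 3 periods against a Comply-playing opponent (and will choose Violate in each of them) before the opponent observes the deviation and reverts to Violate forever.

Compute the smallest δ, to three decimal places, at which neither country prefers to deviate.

0.843

A deviator earns 17 for 3 periods, then 7 forever; cooperating earns 11 forever. Multiplying the IC by (1−δ):
11 ≥ 17(1−δ^3) + 7δ^3, so 10·δ^3 ≥ 6 and δ^3 ≥ 3/5.
δ ≥ (3/5)^(1/3) ≈ 0.843.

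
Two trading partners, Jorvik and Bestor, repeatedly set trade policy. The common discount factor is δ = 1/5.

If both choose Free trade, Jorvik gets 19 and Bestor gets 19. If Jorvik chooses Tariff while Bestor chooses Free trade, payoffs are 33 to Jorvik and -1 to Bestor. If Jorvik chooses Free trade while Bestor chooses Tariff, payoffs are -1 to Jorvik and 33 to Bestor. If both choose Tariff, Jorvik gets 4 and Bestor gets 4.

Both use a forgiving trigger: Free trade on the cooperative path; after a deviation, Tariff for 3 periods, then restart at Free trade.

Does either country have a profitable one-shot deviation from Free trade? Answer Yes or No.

Yes

IC: δ+…+δ^3 ≥ (33−19)/(19−4) = 14/15.
At δ = 1/5: partial sum = 0.2480 < 0.9333. Cooperation not sustainable.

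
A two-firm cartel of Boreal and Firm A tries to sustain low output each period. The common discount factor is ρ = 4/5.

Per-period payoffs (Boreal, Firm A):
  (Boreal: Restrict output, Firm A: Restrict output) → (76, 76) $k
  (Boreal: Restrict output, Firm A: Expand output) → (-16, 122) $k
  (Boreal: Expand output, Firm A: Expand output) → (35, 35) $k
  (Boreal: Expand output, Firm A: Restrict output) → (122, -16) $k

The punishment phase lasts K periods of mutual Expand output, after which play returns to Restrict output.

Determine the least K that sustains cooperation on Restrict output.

2

No profitable deviation requires (76−35)(ρ+…+ρ^K) ≥ 122−76, i.e. ρ+…+ρ^K ≥ 46/41 ≈ 1.1220.
With ρ = 4/5, the partial sums are K=1: 0.8000, K=2: 1.4400.
K = 2 is the first length at which the sum reaches 1.1220.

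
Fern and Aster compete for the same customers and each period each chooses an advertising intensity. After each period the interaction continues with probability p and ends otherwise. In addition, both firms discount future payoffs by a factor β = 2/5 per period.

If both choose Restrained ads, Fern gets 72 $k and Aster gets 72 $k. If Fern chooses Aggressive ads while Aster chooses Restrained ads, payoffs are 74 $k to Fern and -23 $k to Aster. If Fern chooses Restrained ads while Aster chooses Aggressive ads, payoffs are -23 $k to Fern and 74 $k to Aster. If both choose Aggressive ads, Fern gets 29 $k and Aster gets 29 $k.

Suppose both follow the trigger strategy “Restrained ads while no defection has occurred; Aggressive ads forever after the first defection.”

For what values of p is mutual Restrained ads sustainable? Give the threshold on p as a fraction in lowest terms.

1/9

With continuation probability p and discount β, the effective per-period discount factor is βp.
Grim-trigger IC: βp ≥ (74−72)/(74−29) = 2/45.
So p ≥ (2/45)/(2/5) = 1/9.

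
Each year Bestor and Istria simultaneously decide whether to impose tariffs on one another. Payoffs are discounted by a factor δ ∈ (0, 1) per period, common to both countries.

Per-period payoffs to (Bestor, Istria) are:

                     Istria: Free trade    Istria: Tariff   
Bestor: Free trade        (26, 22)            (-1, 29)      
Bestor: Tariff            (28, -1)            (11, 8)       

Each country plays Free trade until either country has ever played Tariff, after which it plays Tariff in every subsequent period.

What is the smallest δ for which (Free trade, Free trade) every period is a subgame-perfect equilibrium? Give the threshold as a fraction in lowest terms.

For Bestor: deviation gain 28−26 = 2, per-period punishment loss 26−11 = 15. IC gives δ ≥ 2/17.
For Istria: gain 7, loss 14 per period, so δ ≥ 7/21 = 1/3.
The tighter constraint is Istria's, so cooperation needs δ ≥ 1/3.

1/3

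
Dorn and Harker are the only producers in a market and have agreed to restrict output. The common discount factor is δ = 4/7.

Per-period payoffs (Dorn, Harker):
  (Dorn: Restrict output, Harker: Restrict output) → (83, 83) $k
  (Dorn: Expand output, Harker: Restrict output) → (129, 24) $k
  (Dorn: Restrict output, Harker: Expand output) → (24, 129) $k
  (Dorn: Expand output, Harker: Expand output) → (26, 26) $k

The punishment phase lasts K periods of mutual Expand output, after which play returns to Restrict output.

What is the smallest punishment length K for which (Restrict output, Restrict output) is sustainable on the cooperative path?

No profitable deviation requires (83−26)(δ+…+δ^K) ≥ 129−83, i.e. δ+…+δ^K ≥ 46/57 ≈ 0.8070.
With δ = 4/7, the partial sums are K=1: 0.5714, K=2: 0.8980.
K = 2 is the first length at which the sum reaches 0.8070.

2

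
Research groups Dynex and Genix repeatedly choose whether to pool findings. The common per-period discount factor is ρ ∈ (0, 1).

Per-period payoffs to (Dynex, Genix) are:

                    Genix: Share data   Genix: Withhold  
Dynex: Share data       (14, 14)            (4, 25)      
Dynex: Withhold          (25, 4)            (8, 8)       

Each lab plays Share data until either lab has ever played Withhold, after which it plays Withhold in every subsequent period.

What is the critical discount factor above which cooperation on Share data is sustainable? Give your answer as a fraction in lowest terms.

11/17

Under grim trigger the critical discount factor is (T−C)/(T−P) with T = 25, C = 14, P = 8.
ρ* = (25−14)/(25−8) = 11/17.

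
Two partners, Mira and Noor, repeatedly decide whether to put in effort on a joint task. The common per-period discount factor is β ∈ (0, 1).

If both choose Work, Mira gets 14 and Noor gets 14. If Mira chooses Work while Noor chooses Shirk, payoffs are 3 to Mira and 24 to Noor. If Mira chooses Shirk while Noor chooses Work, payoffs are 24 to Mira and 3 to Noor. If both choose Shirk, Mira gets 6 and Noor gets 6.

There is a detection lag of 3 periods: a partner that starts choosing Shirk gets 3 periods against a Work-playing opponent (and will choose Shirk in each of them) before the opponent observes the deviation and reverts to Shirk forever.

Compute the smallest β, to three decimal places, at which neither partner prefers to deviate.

0.822

The best deviation is to choose Shirk for all 3 undetected periods, earning 24 each, then 6 forever once detected.
Deviation value: 24(1−β^3)/(1−β) + 6β^3/(1−β); cooperation value: 14/(1−β).
IC: 14 ≥ 24(1−β^3) + 6β^3 = 24 − 18β^3.
So β^3 ≥ 10/18 = 5/9, giving β ≥ (5/9)^(1/3) ≈ 0.822.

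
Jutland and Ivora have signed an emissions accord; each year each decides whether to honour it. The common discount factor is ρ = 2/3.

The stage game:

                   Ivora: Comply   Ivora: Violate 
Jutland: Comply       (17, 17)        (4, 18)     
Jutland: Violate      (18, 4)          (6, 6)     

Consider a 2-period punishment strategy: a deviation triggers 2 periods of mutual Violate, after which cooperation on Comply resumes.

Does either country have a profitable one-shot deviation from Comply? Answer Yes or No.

IC: ρ+…+ρ^2 ≥ (18−17)/(17−6) = 1/11.
At ρ = 2/3: partial sum = 1.1111 ≥ 0.0909. Cooperation sustainable.

No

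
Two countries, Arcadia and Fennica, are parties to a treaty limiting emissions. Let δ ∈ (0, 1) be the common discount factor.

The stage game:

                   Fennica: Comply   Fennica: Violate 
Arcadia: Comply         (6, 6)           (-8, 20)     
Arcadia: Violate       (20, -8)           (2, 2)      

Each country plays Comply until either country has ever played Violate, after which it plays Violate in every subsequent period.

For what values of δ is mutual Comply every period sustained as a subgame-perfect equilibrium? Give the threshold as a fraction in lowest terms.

7/9

Under grim trigger the critical discount factor is (T−C)/(T−P) with T = 20, C = 6, P = 2.
δ* = (20−6)/(20−2) = 14/18 = 7/9.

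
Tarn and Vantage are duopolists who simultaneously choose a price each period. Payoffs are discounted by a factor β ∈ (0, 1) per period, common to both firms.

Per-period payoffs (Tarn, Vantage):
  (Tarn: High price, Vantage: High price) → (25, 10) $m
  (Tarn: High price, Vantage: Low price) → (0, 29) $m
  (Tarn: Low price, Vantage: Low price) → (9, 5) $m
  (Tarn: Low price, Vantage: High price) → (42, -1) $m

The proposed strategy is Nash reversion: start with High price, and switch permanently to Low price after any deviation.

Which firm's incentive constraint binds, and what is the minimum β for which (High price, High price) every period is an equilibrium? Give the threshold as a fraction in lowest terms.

Tarn: cooperation gives 25 each period; deviation gives 42 once then 9 forever.
  25/(1−β) ≥ 42 + 9β/(1−β) ⇒ β ≥ 17/33.
Vantage: cooperation gives 10 each period; deviation gives 29 once then 5 forever.
  β ≥ 19/24.
Both must hold, so the binding constraint is Vantage's: β ≥ 19/24.

Vantage; β ≥ 19/24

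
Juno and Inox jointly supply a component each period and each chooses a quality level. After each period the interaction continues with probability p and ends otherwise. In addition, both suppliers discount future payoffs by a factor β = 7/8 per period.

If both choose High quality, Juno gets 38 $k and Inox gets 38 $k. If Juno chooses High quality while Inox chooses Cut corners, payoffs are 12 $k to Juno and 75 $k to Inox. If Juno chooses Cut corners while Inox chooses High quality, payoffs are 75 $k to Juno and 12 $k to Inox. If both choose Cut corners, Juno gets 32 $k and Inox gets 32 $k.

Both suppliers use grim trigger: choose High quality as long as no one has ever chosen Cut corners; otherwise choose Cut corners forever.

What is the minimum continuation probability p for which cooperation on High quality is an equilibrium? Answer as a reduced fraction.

296/301

With continuation probability p and discount β, the effective per-period discount factor is βp.
Grim-trigger IC: βp ≥ (75−38)/(75−32) = 37/43.
So p ≥ (37/43)/(7/8) = 296/301.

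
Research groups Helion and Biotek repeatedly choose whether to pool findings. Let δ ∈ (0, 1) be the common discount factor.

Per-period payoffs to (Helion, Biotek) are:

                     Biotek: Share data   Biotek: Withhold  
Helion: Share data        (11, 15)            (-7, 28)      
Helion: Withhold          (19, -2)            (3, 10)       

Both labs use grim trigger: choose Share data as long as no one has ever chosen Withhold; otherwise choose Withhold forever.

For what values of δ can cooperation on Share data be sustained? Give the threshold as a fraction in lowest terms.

Helion's threshold: (19−11)/(19−3) = 1/2.
Biotek's threshold: (28−15)/(28−10) = 13/18.
1/2 < 13/18, so Biotek binds and δ* = 13/18.

13/18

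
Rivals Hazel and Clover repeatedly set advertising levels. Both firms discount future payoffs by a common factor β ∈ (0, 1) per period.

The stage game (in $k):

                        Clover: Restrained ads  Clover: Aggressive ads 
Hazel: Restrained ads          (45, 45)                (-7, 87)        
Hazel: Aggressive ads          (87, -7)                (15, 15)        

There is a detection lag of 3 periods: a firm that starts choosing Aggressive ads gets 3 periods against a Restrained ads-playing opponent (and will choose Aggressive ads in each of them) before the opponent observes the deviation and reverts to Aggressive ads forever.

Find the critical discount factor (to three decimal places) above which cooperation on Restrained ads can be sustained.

Deviating for the 3 undetected periods gains 87−45 = 42 per period over cooperation, then loses 45−15 = 30 per period forever once punishment starts.
Gain: 42(1 + β + … + β^2); loss: 30·β^3/(1−β).
No profitable deviation ⇔ 42(1−β^3) ≤ 30·β^3, i.e. β^3 ≥ 42/(42+30) = 7/12.
Hence β ≥ (7/12)^(1/3) ≈ 0.836.

0.836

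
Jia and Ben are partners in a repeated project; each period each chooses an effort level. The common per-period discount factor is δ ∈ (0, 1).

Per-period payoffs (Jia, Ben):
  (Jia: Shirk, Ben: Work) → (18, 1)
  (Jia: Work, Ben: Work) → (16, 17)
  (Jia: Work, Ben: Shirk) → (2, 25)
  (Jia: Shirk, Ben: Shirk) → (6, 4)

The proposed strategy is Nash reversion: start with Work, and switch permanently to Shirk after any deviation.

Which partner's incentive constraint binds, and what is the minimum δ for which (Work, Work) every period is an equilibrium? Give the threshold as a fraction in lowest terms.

Ben; δ ≥ 8/21

For Jia: deviation gain 18−16 = 2, per-period punishment loss 16−6 = 10. IC gives δ ≥ 2/12 = 1/6.
For Ben: gain 8, loss 13 per period, so δ ≥ 8/21.
The tighter constraint is Ben's, so cooperation needs δ ≥ 8/21.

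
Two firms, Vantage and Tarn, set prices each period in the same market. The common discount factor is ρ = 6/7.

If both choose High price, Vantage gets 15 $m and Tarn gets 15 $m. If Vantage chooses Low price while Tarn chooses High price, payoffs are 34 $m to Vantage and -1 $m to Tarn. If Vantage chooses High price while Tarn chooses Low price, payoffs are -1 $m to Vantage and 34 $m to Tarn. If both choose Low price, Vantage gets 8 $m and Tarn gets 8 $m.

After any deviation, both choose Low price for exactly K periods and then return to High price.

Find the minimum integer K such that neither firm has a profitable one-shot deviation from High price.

No profitable deviation requires (15−8)(ρ+…+ρ^K) ≥ 34−15, i.e. ρ+…+ρ^K ≥ 19/7 ≈ 2.7143.
With ρ = 6/7, the partial sums are K=1: 0.8571, K=2: 1.5918, K=3: 2.2216, K=4: 2.7613.
K = 4 is the first length at which the sum reaches 2.7143.

4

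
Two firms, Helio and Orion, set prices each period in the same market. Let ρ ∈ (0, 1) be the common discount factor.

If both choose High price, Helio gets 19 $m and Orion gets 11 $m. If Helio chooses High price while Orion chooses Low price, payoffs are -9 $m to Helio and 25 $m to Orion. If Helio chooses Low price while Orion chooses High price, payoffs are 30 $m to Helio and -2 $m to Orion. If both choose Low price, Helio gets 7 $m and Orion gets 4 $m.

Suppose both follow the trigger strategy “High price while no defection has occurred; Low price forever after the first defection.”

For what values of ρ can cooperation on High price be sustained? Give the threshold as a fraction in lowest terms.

2/3

Helio's threshold: (30−19)/(30−7) = 11/23.
Orion's threshold: (25−11)/(25−4) = 2/3.
11/23 < 2/3, so Orion binds and ρ* = 2/3.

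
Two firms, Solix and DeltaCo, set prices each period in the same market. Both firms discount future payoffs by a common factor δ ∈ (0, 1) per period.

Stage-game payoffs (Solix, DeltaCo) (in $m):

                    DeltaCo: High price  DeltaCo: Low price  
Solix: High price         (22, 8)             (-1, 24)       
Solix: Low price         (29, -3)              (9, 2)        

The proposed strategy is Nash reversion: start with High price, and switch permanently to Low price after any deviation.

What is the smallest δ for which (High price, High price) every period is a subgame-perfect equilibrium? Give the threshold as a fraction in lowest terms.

Solix's threshold: (29−22)/(29−9) = 7/20.
DeltaCo's threshold: (24−8)/(24−2) = 8/11.
7/20 < 8/11, so DeltaCo binds and δ* = 8/11.

8/11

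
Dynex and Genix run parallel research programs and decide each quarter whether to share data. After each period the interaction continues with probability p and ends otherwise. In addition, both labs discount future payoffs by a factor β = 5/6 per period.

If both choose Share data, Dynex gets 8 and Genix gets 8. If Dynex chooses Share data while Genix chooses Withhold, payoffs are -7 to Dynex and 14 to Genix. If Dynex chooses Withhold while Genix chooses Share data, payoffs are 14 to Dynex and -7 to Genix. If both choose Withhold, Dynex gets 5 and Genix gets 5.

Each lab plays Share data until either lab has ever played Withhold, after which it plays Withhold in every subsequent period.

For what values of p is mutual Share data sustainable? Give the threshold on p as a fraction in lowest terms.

4/5

Expected continuation weight on next period's payoff is β·p = 5/6·p, which plays the role of the discount factor.
Cooperation requires 5/6·p ≥ (14−8)/(14−5) = 2/3, hence p ≥ 4/5.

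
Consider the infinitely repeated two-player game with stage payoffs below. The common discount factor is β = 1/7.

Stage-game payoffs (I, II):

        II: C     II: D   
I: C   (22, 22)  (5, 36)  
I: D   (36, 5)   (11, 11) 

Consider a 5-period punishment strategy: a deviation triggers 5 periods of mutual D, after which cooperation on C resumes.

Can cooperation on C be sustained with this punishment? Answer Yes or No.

No

Comparing payoff streams over the 6 periods until play realigns: cooperate → 22(1+β+…+β^5); deviate → 36 + 11(β+…+β^5).
Cooperation is sustained iff (22−11)(β+…+β^5) ≥ 36−22.
β+…+β^5 = 1/7·(1−(1/7)^5)/(1−1/7) = 0.1667, and (36−22)/(22−11) = 1.2727.
0.1667 < 1.2727, so cooperation is not sustainable.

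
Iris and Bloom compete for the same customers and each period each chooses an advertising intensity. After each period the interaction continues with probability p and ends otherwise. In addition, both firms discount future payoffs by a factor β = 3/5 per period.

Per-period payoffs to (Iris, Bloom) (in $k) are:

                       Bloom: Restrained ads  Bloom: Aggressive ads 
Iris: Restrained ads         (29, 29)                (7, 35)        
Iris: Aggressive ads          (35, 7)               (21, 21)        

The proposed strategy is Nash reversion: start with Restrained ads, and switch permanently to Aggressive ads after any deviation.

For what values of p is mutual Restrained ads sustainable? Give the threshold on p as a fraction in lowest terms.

5/7

With continuation probability p and discount β, the effective per-period discount factor is βp.
Grim-trigger IC: βp ≥ (35−29)/(35−21) = 3/7.
So p ≥ (3/7)/(3/5) = 5/7.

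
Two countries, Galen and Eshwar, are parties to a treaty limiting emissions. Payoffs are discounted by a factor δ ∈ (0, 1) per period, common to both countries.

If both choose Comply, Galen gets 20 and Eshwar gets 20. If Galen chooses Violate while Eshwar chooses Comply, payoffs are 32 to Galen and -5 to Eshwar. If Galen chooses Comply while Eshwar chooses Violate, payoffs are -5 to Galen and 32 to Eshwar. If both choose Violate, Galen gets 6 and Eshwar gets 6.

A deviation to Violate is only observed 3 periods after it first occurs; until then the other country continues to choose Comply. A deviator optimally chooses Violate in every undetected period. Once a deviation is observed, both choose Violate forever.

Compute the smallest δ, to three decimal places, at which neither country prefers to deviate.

A deviator earns 32 for 3 periods, then 6 forever; cooperating earns 20 forever. Multiplying the IC by (1−δ):
20 ≥ 32(1−δ^3) + 6δ^3, so 26·δ^3 ≥ 12 and δ^3 ≥ 6/13.
δ ≥ (6/13)^(1/3) ≈ 0.773.

0.773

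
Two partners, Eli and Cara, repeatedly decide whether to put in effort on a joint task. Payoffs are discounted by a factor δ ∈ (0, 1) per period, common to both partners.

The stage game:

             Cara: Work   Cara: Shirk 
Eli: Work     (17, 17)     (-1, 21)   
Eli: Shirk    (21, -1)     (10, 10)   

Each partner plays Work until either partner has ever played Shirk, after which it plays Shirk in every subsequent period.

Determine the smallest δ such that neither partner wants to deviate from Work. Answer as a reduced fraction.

One-period gain from deviating is 21 − 17 = 4. The loss is 17 − 10 = 7 in every subsequent period, with present value 7·δ/(1−δ).
Deviation is unprofitable when 7·δ/(1−δ) ≥ 4, i.e. δ/(1−δ) ≥ 4/7.
Equivalently δ ≥ 4/(4+7) = 4/11.

4/11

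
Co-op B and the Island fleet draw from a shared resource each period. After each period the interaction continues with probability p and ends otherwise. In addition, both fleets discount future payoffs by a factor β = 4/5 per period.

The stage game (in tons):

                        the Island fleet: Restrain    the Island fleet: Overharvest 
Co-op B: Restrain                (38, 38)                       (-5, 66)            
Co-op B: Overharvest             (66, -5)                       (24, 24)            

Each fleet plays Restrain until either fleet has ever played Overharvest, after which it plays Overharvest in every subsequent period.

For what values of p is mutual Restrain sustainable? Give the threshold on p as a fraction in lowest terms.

Expected continuation weight on next period's payoff is β·p = 4/5·p, which plays the role of the discount factor.
Cooperation requires 4/5·p ≥ (66−38)/(66−24) = 2/3, hence p ≥ 5/6.

5/6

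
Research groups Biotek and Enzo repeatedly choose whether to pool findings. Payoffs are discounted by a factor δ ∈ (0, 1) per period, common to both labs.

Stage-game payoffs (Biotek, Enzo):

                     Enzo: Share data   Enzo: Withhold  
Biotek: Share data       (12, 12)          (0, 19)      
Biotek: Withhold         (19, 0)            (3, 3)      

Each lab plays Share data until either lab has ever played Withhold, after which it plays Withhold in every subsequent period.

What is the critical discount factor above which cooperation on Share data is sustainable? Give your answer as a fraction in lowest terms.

7/16

Cooperation forever yields 12 each period: 12/(1−δ).
Deviating yields 19 once, then 3 forever: 19 + 3δ/(1−δ).
No profitable deviation requires 12/(1−δ) ≥ 19 + 3δ/(1−δ).
Multiplying by (1−δ): 12 ≥ 19(1−δ) + 3δ = 19 − 16δ.
So 16δ ≥ 7, i.e. δ ≥ 7/16.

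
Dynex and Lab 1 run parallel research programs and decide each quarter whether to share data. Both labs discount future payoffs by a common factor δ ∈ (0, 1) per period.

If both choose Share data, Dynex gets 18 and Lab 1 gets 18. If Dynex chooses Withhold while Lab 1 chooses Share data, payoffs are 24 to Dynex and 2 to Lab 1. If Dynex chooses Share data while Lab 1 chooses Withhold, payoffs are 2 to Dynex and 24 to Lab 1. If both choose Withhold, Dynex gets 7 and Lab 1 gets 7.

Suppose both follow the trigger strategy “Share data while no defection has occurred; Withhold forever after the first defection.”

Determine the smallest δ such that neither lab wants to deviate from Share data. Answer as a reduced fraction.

Cooperation forever yields 18 each period: 18/(1−δ).
Deviating yields 24 once, then 7 forever: 24 + 7δ/(1−δ).
No profitable deviation requires 18/(1−δ) ≥ 24 + 7δ/(1−δ).
Multiplying by (1−δ): 18 ≥ 24(1−δ) + 7δ = 24 − 17δ.
So 17δ ≥ 6, i.e. δ ≥ 6/17.

6/17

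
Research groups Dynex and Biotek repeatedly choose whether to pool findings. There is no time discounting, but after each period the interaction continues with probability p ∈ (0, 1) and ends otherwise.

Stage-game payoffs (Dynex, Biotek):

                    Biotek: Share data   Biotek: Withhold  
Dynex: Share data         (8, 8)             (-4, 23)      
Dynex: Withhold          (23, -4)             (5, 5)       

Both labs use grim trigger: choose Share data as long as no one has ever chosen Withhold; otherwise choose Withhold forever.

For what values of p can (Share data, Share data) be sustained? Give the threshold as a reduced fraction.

Expected cooperation value is 8 + p·8 + p²·8 + … = 8/(1−p); deviation gives 23 + p·5/(1−p).
8 ≥ 23(1−p) + 5p ⇒ 18p ≥ 15 ⇒ p ≥ 15/18 = 5/6.

5/6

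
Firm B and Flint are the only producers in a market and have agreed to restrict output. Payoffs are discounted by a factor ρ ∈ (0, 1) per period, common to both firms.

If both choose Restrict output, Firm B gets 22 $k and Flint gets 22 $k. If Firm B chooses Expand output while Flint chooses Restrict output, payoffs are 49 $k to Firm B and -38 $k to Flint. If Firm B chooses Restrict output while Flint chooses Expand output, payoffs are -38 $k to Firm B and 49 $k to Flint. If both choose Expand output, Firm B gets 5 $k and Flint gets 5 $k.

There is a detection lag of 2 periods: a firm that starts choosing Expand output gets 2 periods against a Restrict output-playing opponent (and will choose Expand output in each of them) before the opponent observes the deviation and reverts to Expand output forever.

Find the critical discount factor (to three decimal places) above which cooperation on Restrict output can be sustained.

0.783

Deviating for the 2 undetected periods gains 49−22 = 27 per period over cooperation, then loses 22−5 = 17 per period forever once punishment starts.
Gain: 27(1 + ρ + … + ρ^1); loss: 17·ρ^2/(1−ρ).
No profitable deviation ⇔ 27(1−ρ^2) ≤ 17·ρ^2, i.e. ρ^2 ≥ 27/(27+17) = 27/44.
Hence ρ ≥ (27/44)^(1/2) ≈ 0.783.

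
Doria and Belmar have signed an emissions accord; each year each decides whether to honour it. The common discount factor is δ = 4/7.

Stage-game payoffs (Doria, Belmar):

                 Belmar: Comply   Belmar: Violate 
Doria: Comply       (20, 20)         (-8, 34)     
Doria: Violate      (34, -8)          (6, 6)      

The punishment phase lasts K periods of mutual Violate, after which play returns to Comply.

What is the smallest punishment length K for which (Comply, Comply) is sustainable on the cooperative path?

No profitable deviation requires (20−6)(δ+…+δ^K) ≥ 34−20, i.e. δ+…+δ^K ≥ 1 ≈ 1.0000.
With δ = 4/7, the partial sums are K=1: 0.5714, K=2: 0.8980, K=3: 1.0845.
K = 3 is the first length at which the sum reaches 1.0000.

3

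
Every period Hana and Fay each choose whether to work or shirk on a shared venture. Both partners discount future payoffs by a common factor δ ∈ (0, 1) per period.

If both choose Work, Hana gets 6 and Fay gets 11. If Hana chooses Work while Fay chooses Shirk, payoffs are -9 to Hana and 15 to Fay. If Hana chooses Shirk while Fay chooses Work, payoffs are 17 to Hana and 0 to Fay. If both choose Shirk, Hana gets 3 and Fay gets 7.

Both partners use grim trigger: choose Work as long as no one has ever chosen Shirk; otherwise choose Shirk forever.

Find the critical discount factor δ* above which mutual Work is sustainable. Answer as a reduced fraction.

11/14

Hana's threshold: (17−6)/(17−3) = 11/14.
Fay's threshold: (15−11)/(15−7) = 1/2.
11/14 > 1/2, so Hana binds and δ* = 11/14.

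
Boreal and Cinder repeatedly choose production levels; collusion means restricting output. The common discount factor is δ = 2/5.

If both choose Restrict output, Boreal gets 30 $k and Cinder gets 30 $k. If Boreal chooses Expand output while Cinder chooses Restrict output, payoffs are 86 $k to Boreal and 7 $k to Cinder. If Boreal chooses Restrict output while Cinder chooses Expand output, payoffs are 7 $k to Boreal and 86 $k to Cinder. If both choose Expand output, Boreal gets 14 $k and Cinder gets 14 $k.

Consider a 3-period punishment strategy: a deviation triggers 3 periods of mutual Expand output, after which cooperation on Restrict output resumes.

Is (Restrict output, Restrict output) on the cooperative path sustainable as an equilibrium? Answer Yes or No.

No

IC: δ+…+δ^3 ≥ (86−30)/(30−14) = 7/2.
At δ = 2/5: partial sum = 0.6240 < 3.5000. Cooperation not sustainable.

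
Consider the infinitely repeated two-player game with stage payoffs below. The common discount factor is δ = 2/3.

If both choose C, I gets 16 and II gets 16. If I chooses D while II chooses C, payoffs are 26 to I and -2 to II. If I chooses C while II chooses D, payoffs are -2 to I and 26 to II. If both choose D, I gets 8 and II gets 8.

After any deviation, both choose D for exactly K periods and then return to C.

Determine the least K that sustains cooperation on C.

3

No profitable deviation requires (16−8)(δ+…+δ^K) ≥ 26−16, i.e. δ+…+δ^K ≥ 5/4 ≈ 1.2500.
With δ = 2/3, the partial sums are K=1: 0.6667, K=2: 1.1111, K=3: 1.4074.
K = 3 is the first length at which the sum reaches 1.2500.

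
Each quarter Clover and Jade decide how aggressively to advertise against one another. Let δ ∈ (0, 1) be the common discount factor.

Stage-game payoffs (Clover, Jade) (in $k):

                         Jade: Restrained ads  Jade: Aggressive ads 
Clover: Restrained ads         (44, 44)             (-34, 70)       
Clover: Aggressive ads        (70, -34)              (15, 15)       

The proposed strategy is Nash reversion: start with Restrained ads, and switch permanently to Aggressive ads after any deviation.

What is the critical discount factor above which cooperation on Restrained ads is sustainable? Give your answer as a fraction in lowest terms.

26/55

Cooperation forever yields 44 each period: 44/(1−δ).
Deviating yields 70 once, then 15 forever: 70 + 15δ/(1−δ).
No profitable deviation requires 44/(1−δ) ≥ 70 + 15δ/(1−δ).
Multiplying by (1−δ): 44 ≥ 70(1−δ) + 15δ = 70 − 55δ.
So 55δ ≥ 26, i.e. δ ≥ 26/55.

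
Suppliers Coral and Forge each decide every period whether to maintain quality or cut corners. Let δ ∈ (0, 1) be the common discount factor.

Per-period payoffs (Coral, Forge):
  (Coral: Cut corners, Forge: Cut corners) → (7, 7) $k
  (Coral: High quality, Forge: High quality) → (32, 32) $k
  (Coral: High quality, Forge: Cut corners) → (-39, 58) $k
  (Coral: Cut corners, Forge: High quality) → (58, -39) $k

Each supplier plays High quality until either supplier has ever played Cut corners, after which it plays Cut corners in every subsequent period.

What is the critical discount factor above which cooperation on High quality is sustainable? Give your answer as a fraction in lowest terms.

Cooperation forever yields 32 each period: 32/(1−δ).
Deviating yields 58 once, then 7 forever: 58 + 7δ/(1−δ).
No profitable deviation requires 32/(1−δ) ≥ 58 + 7δ/(1−δ).
Multiplying by (1−δ): 32 ≥ 58(1−δ) + 7δ = 58 − 51δ.
So 51δ ≥ 26, i.e. δ ≥ 26/51.

26/51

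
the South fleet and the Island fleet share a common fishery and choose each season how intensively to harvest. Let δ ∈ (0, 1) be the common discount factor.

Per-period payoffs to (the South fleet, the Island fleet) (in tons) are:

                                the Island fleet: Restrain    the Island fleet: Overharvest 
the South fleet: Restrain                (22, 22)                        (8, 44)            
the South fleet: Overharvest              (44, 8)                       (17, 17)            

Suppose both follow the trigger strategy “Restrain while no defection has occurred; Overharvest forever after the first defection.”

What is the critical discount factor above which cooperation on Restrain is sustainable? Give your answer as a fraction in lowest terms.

22/27

Cooperation forever yields 22 each period: 22/(1−δ).
Deviating yields 44 once, then 17 forever: 44 + 17δ/(1−δ).
No profitable deviation requires 22/(1−δ) ≥ 44 + 17δ/(1−δ).
Multiplying by (1−δ): 22 ≥ 44(1−δ) + 17δ = 44 − 27δ.
So 27δ ≥ 22, i.e. δ ≥ 22/27.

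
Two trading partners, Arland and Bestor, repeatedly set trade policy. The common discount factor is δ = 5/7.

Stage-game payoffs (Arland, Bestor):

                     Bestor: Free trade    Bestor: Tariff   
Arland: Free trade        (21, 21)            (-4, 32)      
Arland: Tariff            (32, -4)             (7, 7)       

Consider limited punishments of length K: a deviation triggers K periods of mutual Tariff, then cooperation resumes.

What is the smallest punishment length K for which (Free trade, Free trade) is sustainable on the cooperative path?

2

IC: δ(1−δ^K)/(1−δ) ≥ (32−21)/(21−7) = 11/14.
With δ = 5/7: need 1 − δ^K ≥ 11/14·(1−5/7)/(5/7), i.e. δ^K ≤ 0.6857.
Since (5/7)^1 = 0.7143 and (5/7)^2 = 0.5102, the smallest such K is 2.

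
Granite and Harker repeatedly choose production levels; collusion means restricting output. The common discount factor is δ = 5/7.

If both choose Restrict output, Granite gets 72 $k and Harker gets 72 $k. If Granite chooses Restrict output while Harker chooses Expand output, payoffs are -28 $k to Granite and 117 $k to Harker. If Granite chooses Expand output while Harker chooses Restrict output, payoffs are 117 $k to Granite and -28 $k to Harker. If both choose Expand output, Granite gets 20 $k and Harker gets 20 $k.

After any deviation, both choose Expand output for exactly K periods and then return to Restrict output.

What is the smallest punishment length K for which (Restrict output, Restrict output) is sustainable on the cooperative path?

IC: δ(1−δ^K)/(1−δ) ≥ (117−72)/(72−20) = 45/52.
With δ = 5/7: need 1 − δ^K ≥ 45/52·(1−5/7)/(5/7), i.e. δ^K ≤ 0.6538.
Since (5/7)^1 = 0.7143 and (5/7)^2 = 0.5102, the smallest such K is 2.

2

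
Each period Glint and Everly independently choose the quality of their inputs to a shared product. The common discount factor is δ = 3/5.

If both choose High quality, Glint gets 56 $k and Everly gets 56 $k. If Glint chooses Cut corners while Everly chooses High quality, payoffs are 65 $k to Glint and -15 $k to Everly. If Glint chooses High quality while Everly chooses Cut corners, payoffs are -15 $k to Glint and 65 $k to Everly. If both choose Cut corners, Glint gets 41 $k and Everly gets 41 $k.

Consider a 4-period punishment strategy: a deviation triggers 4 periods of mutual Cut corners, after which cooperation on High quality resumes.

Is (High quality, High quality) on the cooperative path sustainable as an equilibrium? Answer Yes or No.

Comparing payoff streams over the 5 periods until play realigns: cooperate → 56(1+δ+…+δ^4); deviate → 65 + 41(δ+…+δ^4).
Cooperation is sustained iff (56−41)(δ+…+δ^4) ≥ 65−56.
δ+…+δ^4 = 3/5·(1−(3/5)^4)/(1−3/5) = 1.3056, and (65−56)/(56−41) = 0.6000.
1.3056 ≥ 0.6000, so cooperation is sustainable.

Yes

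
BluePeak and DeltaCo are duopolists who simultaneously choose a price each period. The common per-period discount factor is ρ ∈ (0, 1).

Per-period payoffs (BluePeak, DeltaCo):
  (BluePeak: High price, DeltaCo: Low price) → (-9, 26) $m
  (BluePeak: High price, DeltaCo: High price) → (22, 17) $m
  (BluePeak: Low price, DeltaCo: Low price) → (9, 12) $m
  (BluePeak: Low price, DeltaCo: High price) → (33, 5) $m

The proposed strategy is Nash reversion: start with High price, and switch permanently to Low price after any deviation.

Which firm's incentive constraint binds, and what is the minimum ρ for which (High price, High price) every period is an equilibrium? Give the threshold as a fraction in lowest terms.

DeltaCo; ρ ≥ 9/14

BluePeak: cooperation gives 22 each period; deviation gives 33 once then 9 forever.
  22/(1−ρ) ≥ 33 + 9ρ/(1−ρ) ⇒ ρ ≥ 11/24.
DeltaCo: cooperation gives 17 each period; deviation gives 26 once then 12 forever.
  ρ ≥ 9/14.
Both must hold, so the binding constraint is DeltaCo's: ρ ≥ 9/14.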